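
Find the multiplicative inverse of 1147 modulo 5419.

4956

Run the extended Euclidean algorithm:
5419 = 4×1147 + 831
1147 = 1×831 + 316
831 = 2×316 + 199
316 = 1×199 + 117
199 = 1×117 + 82
117 = 1×82 + 35
82 = 2×35 + 12
35 = 2×12 + 11
12 = 1×11 + 1
11 = 11×1 + 0
gcd(1147, 5419) = 1, so the inverse exists.
Back-substitute for 1:
1 = 1×12 − 1×11
  = −1×35 + 3×12
  = 3×82 − 7×35
  = −7×117 + 10×82
  = 10×199 − 17×117
  = −17×316 + 27×199
  = 27×831 − 71×316
  = −71×1147 + 98×831
  = 98×5419 − 463×1147
So 1147⁻¹ ≡ −463 ≡ 4956 (mod 5419).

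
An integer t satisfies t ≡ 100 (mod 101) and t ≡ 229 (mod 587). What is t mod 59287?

26057

101⁻¹ mod 587: 101·93 ≡ 1 (mod 587), so 101⁻¹ ≡ 93.
t = 100 + 101·((229 − 100)·93 mod 587) = 100 + 101·257 = 26057.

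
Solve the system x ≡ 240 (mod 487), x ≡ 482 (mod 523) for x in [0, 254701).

180917

487⁻¹ mod 523: 487×276 ≡ 1 (mod 523), so 487⁻¹ ≡ 276.
x = 240 + 487×((482 − 240)×276 mod 523) = 240 + 487×371 = 180917.
Check: 180917 mod 487 = 240, 180917 mod 523 = 482. ✓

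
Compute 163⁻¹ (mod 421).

421 = 2×163 + 95
163 = 1×95 + 68
95 = 1×68 + 27
68 = 2×27 + 14
27 = 1×14 + 13
14 = 1×13 + 1
13 = 13×1 + 0
gcd(163, 421) = 1, so the inverse exists.
Bézout: 1 = −12×421 + 31×163.
So 163⁻¹ ≡ 31 (mod 421).

31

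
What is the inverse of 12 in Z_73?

By the extended Euclidean algorithm:
73 = 6·12 + 1
12 = 12·1 + 0
gcd(12, 73) = 1, so the inverse exists.
Bézout: 1 = 1·73 − 6·12.
So 12⁻¹ ≡ −6 ≡ 67 (mod 73).

67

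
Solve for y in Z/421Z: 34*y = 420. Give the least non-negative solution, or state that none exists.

gcd(34, 421) = 1, so a unique solution mod 421 exists.
34⁻¹ ≡ 161 (mod 421).
y ≡ 161*420 ≡ 260 (mod 421).

260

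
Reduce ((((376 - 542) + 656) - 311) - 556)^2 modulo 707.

22

376 - 542 = -166 ≡ 541 (mod 707)
541 + 656 = 1197 ≡ 490 (mod 707)
490 - 311 = 179
179 - 556 = -377 ≡ 330 (mod 707)
(330)^2 ≡ 22 (mod 707)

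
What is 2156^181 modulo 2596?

Compute successive squares:
2156^1 ≡ 2156 (mod 2596)
2156^2 ≡ 2156^2 = 4648336 ≡ 1496 (mod 2596)
2156^4 ≡ 1496^2 = 2238016 ≡ 264 (mod 2596)
2156^8 ≡ 264^2 = 69696 ≡ 2200 (mod 2596)
2156^16 ≡ 2200^2 = 4840000 ≡ 1056 (mod 2596)
2156^32 ≡ 1056^2 = 1115136 ≡ 1452 (mod 2596)
2156^64 ≡ 1452^2 = 2108304 ≡ 352 (mod 2596)
2156^128 ≡ 352^2 = 123904 ≡ 1892 (mod 2596)
2156^181 = 2156^128 · 2156^32 · 2156^16 · 2156^4 · 2156^1 ≡ 1892 · 1452 · 1056 · 264 · 2156 (mod 2596).
Accumulate the product:
1892 · 1452 = 2747184 ≡ 616
616 · 1056 = 650496 ≡ 1496
1496 · 264 = 394944 ≡ 352
352 · 2156 = 758912 ≡ 880

880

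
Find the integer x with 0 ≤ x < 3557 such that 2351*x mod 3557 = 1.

3557 = 1×2351 + 1206
2351 = 1×1206 + 1145
1206 = 1×1145 + 61
1145 = 18×61 + 47
61 = 1×47 + 14
47 = 3×14 + 5
14 = 2×5 + 4
5 = 1×4 + 1
4 = 4×1 + 0
gcd(2351, 3557) = 1, so the inverse exists.
Bézout: 1 = −501×3557 + 758×2351.
So 2351⁻¹ ≡ 758 (mod 3557).

758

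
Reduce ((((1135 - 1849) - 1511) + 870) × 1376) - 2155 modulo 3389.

1135 - 1849 = -714 ≡ 2675 (mod 3389)
2675 - 1511 = 1164
1164 + 870 = 2034
2034 × 1376 = 2798784 ≡ 2859 (mod 3389)
2859 - 2155 = 704

704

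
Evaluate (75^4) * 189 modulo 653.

116

(75)^4 ≡ 163 (mod 653)
163 * 189 = 30807 ≡ 116 (mod 653)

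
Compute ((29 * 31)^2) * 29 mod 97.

29 * 31 = 899 ≡ 26 (mod 97)
(26)^2 ≡ 94 (mod 97)
94 * 29 = 2726 ≡ 10 (mod 97)

10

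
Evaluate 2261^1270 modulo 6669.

Using repeated squaring:
2261^1 ≡ 2261 (mod 6669)
2261^2 ≡ 2261^2 = 5112121 ≡ 3667 (mod 6669)
2261^4 ≡ 3667^2 = 13446889 ≡ 2185 (mod 6669)
2261^8 ≡ 2185^2 = 4774225 ≡ 5890 (mod 6669)
2261^16 ≡ 5890^2 = 34692100 ≡ 6631 (mod 6669)
2261^32 ≡ 6631^2 = 43970161 ≡ 1444 (mod 6669)
2261^64 ≡ 1444^2 = 2085136 ≡ 4408 (mod 6669)
2261^128 ≡ 4408^2 = 19430464 ≡ 3667 (mod 6669)
2261^256 ≡ 3667^2 = 13446889 ≡ 2185 (mod 6669)
2261^512 ≡ 2185^2 = 4774225 ≡ 5890 (mod 6669)
2261^1024 ≡ 5890^2 = 34692100 ≡ 6631 (mod 6669)
2261^1270 = 2261^1024 * 2261^128 * 2261^64 * 2261^32 * 2261^16 * 2261^4 * 2261^2 ≡ 6631 * 3667 * 4408 * 1444 * 6631 * 2185 * 3667 (mod 6669).
Accumulate the product:
6631 * 3667 = 24315877 ≡ 703
703 * 4408 = 3098824 ≡ 4408
4408 * 1444 = 6365152 ≡ 2926
2926 * 6631 = 19402306 ≡ 2185
2185 * 2185 = 4774225 ≡ 5890
5890 * 3667 = 21598630 ≡ 4408

4408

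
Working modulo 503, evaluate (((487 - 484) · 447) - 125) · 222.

344

487 - 484 = 3
3 · 447 = 1341 ≡ 335 (mod 503)
335 - 125 = 210
210 · 222 = 46620 ≡ 344 (mod 503)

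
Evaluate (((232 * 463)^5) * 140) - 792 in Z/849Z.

232 * 463 = 107416 ≡ 442 (mod 849)
(442)^5 ≡ 112 (mod 849)
112 * 140 = 15680 ≡ 398 (mod 849)
398 - 792 = -394 ≡ 455 (mod 849)

455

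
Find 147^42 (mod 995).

984

147^1 ≡ 147 (mod 995)
147^2 ≡ 147^2 = 21609 ≡ 714 (mod 995)
147^4 ≡ 714^2 = 509796 ≡ 356 (mod 995)
147^8 ≡ 356^2 = 126736 ≡ 371 (mod 995)
147^16 ≡ 371^2 = 137641 ≡ 331 (mod 995)
147^32 ≡ 331^2 = 109561 ≡ 111 (mod 995)
147^42 = 147^32 * 147^8 * 147^2 ≡ 111 * 371 * 714 (mod 995).
Accumulate the product:
111 * 371 = 41181 ≡ 386
386 * 714 = 275604 ≡ 984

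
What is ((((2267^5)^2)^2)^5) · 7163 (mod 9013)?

6781

(2267)^5 ≡ 4549 (mod 9013)
(4549)^2 ≡ 8566 (mod 9013)
(8566)^2 ≡ 1523 (mod 9013)
(1523)^5 ≡ 8946 (mod 9013)
8946 · 7163 = 64080198 ≡ 6781 (mod 9013)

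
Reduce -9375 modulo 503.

182

-9375 = -19×503 + 182, so -9375 ≡ 182 (mod 503).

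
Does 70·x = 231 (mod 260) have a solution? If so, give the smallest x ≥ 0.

no solution

gcd(70, 260) = 10, and 10 does not divide 231.
So the congruence has no solution.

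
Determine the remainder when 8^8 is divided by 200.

16

8^1 ≡ 8 (mod 200)
8^2 ≡ 8^2 = 64 (mod 200)
8^4 ≡ 64^2 = 4096 ≡ 96 (mod 200)
8^8 ≡ 96^2 = 9216 ≡ 16 (mod 200)
So 8^8 ≡ 16 (mod 200).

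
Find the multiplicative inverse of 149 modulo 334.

Run the extended Euclidean algorithm:
334 = 2×149 + 36
149 = 4×36 + 5
36 = 7×5 + 1
5 = 5×1 + 0
gcd(149, 334) = 1, so the inverse exists.
Back-substitute for 1:
1 = 1×36 − 7×5
  = −7×149 + 29×36
  = 29×334 − 65×149
So 149⁻¹ ≡ −65 ≡ 269 (mod 334).

269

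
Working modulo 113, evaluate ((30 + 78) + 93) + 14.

30 + 78 = 108
108 + 93 = 201 ≡ 88 (mod 113)
88 + 14 = 102

102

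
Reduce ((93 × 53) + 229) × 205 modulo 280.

110

93 × 53 = 4929 ≡ 169 (mod 280)
169 + 229 = 398 ≡ 118 (mod 280)
118 × 205 = 24190 ≡ 110 (mod 280)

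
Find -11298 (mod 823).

224

-11298 = -14*823 + 224, so -11298 ≡ 224 (mod 823).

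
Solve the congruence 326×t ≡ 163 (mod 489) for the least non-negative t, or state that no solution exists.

2

gcd(326, 489) = 163, and 163 | 163, so solutions exist.
Divide through by 163: 2×t ≡ 1 (mod 3).
2⁻¹ ≡ 2 (mod 3).
t ≡ 2×1 ≡ 2 (mod 3).
The smallest non-negative solution is t = 2.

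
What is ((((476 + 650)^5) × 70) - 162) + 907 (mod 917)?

476 + 650 = 1126 ≡ 209 (mod 917)
(209)^5 ≡ 916 (mod 917)
916 × 70 = 64120 ≡ 847 (mod 917)
847 - 162 = 685
685 + 907 = 1592 ≡ 675 (mod 917)

675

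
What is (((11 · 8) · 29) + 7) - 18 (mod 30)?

21

11 · 8 = 88 ≡ 28 (mod 30)
28 · 29 = 812 ≡ 2 (mod 30)
2 + 7 = 9
9 - 18 = -9 ≡ 21 (mod 30)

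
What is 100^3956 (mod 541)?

3956 in binary is 111101110100, i.e. 3956 = 2048 + 1024 + 512 + 256 + 64 + 32 + 16 + 4.
100^1 ≡ 100 (mod 541)
100^2 ≡ 100^2 = 10000 ≡ 262 (mod 541)
100^4 ≡ 262^2 = 68644 ≡ 478 (mod 541)
100^8 ≡ 478^2 = 228484 ≡ 182 (mod 541)
100^16 ≡ 182^2 = 33124 ≡ 123 (mod 541)
100^32 ≡ 123^2 = 15129 ≡ 522 (mod 541)
100^64 ≡ 522^2 = 272484 ≡ 361 (mod 541)
100^128 ≡ 361^2 = 130321 ≡ 481 (mod 541)
100^256 ≡ 481^2 = 231361 ≡ 354 (mod 541)
100^512 ≡ 354^2 = 125316 ≡ 345 (mod 541)
100^1024 ≡ 345^2 = 119025 ≡ 5 (mod 541)
100^2048 ≡ 5^2 = 25 (mod 541)
100^3956 = 100^2048 × 100^1024 × 100^512 × 100^256 × 100^64 × 100^32 × 100^16 × 100^4 ≡ 25 × 5 × 345 × 354 × 361 × 522 × 123 × 478 (mod 541).
Accumulate the product:
25 × 5 = 125
125 × 345 = 43125 ≡ 386
386 × 354 = 136644 ≡ 312
312 × 361 = 112632 ≡ 104
104 × 522 = 54288 ≡ 188
188 × 123 = 23124 ≡ 402
402 × 478 = 192156 ≡ 101

101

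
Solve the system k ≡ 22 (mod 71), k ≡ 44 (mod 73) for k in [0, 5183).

4424

71⁻¹ mod 73: 71×36 ≡ 1 (mod 73), so 71⁻¹ ≡ 36.
k = 22 + 71×((44 − 22)×36 mod 73) = 22 + 71×62 = 4424.
Check: 4424 mod 71 = 22, 4424 mod 73 = 44. ✓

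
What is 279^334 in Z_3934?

334 in binary is 101001110, i.e. 334 = 256 + 64 + 8 + 4 + 2.
279^1 ≡ 279 (mod 3934)
279^2 ≡ 279^2 = 77841 ≡ 3095 (mod 3934)
279^4 ≡ 3095^2 = 9579025 ≡ 3669 (mod 3934)
279^8 ≡ 3669^2 = 13461561 ≡ 3347 (mod 3934)
279^16 ≡ 3347^2 = 11202409 ≡ 2311 (mod 3934)
279^32 ≡ 2311^2 = 5340721 ≡ 2283 (mod 3934)
279^64 ≡ 2283^2 = 5212089 ≡ 3473 (mod 3934)
279^128 ≡ 3473^2 = 12061729 ≡ 85 (mod 3934)
279^256 ≡ 85^2 = 7225 ≡ 3291 (mod 3934)
279^334 = 279^256 · 279^64 · 279^8 · 279^4 · 279^2 ≡ 3291 · 3473 · 3347 · 3669 · 3095 (mod 3934).
Accumulate the product:
3291 · 3473 = 11429643 ≡ 1373
1373 · 3347 = 4595431 ≡ 519
519 · 3669 = 1904211 ≡ 155
155 · 3095 = 479725 ≡ 3711

3711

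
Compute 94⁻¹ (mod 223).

Apply the Euclidean algorithm and back-substitute:
223 = 2·94 + 35
94 = 2·35 + 24
35 = 1·24 + 11
24 = 2·11 + 2
11 = 5·2 + 1
2 = 2·1 + 0
gcd(94, 223) = 1, so the inverse exists.
Bézout: 1 = 43·223 − 102·94.
So 94⁻¹ ≡ −102 ≡ 121 (mod 223).

121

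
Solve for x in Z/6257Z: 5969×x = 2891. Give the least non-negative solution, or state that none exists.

gcd(5969, 6257) = 1, so a unique solution mod 6257 exists.
5969⁻¹ ≡ 2455 (mod 6257).
x ≡ 2455×2891 ≡ 1967 (mod 6257).

1967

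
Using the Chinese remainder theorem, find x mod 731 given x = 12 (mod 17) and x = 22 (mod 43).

17⁻¹ mod 43: 17×38 ≡ 1 (mod 43), so 17⁻¹ ≡ 38.
x = 12 + 17×((22 − 12)×38 mod 43) = 12 + 17×36 = 624.
Check: 624 mod 17 = 12, 624 mod 43 = 22. ✓

624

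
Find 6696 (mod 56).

32

6696 = 119·56 + 32, so 6696 ≡ 32 (mod 56).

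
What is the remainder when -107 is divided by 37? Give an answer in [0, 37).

4

-107 = -3*37 + 4, so -107 ≡ 4 (mod 37).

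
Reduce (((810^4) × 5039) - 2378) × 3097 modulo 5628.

3598

(810)^4 ≡ 492 (mod 5628)
492 × 5039 = 2479188 ≡ 2868 (mod 5628)
2868 - 2378 = 490
490 × 3097 = 1517530 ≡ 3598 (mod 5628)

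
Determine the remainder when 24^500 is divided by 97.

62

By square-and-multiply:
24^1 ≡ 24 (mod 97)
24^2 ≡ 24^2 = 576 ≡ 91 (mod 97)
24^4 ≡ 91^2 = 8281 ≡ 36 (mod 97)
24^8 ≡ 36^2 = 1296 ≡ 35 (mod 97)
24^16 ≡ 35^2 = 1225 ≡ 61 (mod 97)
24^32 ≡ 61^2 = 3721 ≡ 35 (mod 97)
24^64 ≡ 35^2 = 1225 ≡ 61 (mod 97)
24^128 ≡ 61^2 = 3721 ≡ 35 (mod 97)
24^256 ≡ 35^2 = 1225 ≡ 61 (mod 97)
24^500 = 24^256 · 24^128 · 24^64 · 24^32 · 24^16 · 24^4 ≡ 61 · 35 · 61 · 35 · 61 · 36 (mod 97).
Accumulate the product:
61 · 35 = 2135 ≡ 1
1 · 61 = 61
61 · 35 = 2135 ≡ 1
1 · 61 = 61
61 · 36 = 2196 ≡ 62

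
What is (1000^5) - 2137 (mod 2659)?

1708

(1000)^5 ≡ 1186 (mod 2659)
1186 - 2137 = -951 ≡ 1708 (mod 2659)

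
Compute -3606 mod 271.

-3606 = -14×271 + 188, so -3606 ≡ 188 (mod 271).

188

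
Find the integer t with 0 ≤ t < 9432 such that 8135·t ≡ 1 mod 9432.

3527

By the extended Euclidean algorithm:
9432 = 1*8135 + 1297
8135 = 6*1297 + 353
1297 = 3*353 + 238
353 = 1*238 + 115
238 = 2*115 + 8
115 = 14*8 + 3
8 = 2*3 + 2
3 = 1*2 + 1
2 = 2*1 + 0
gcd(8135, 9432) = 1, so the inverse exists.
Back-substitute for 1:
1 = 1*3 − 1*2
  = −1*8 + 3*3
  = 3*115 − 43*8
  = −43*238 + 89*115
  = 89*353 − 132*238
  = −132*1297 + 485*353
  = 485*8135 − 3042*1297
  = −3042*9432 + 3527*8135
So 8135⁻¹ ≡ 3527 (mod 9432).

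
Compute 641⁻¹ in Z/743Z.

692

743 = 1*641 + 102
641 = 6*102 + 29
102 = 3*29 + 15
29 = 1*15 + 14
15 = 1*14 + 1
14 = 14*1 + 0
gcd(641, 743) = 1, so the inverse exists.
Bézout: 1 = 44*743 − 51*641.
So 641⁻¹ ≡ −51 ≡ 692 (mod 743).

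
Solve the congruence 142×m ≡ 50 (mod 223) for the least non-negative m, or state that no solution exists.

gcd(142, 223) = 1, so a unique solution mod 223 exists.
142⁻¹ ≡ 11 (mod 223).
m ≡ 11×50 ≡ 104 (mod 223).

104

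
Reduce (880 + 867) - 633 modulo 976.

880 + 867 = 1747 ≡ 771 (mod 976)
771 - 633 = 138

138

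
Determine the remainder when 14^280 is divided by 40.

280 in binary is 100011000, i.e. 280 = 256 + 16 + 8.
14^1 ≡ 14 (mod 40)
14^2 ≡ 14^2 = 196 ≡ 36 (mod 40)
14^4 ≡ 36^2 = 1296 ≡ 16 (mod 40)
14^8 ≡ 16^2 = 256 ≡ 16 (mod 40)
14^16 ≡ 16^2 = 256 ≡ 16 (mod 40)
14^32 ≡ 16^2 = 256 ≡ 16 (mod 40)
14^64 ≡ 16^2 = 256 ≡ 16 (mod 40)
14^128 ≡ 16^2 = 256 ≡ 16 (mod 40)
14^256 ≡ 16^2 = 256 ≡ 16 (mod 40)
14^280 = 14^256 * 14^16 * 14^8 ≡ 16 * 16 * 16 (mod 40).
Accumulate the product:
16 * 16 = 256 ≡ 16
16 * 16 = 256 ≡ 16

16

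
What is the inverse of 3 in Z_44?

15

44 = 14·3 + 2
3 = 1·2 + 1
2 = 2·1 + 0
gcd(3, 44) = 1, so the inverse exists.
Back-substitute for 1:
1 = 1·3 − 1·2
  = −1·44 + 15·3
So 3⁻¹ ≡ 15 (mod 44).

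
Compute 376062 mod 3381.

771

376062 = 111×3381 + 771, so 376062 ≡ 771 (mod 3381).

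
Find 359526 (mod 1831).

359526 = 196·1831 + 650, so 359526 ≡ 650 (mod 1831).

650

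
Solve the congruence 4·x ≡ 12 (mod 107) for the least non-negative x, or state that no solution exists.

3

gcd(4, 107) = 1, so a unique solution mod 107 exists.
4⁻¹ ≡ 27 (mod 107).
x ≡ 27·12 ≡ 3 (mod 107).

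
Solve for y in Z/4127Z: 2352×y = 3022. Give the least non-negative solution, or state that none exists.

gcd(2352, 4127) = 1, so a unique solution mod 4127 exists.
2352⁻¹ ≡ 844 (mod 4127).
y ≡ 844×3022 ≡ 82 (mod 4127).

82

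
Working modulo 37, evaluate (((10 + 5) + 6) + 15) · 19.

18

10 + 5 = 15
15 + 6 = 21
21 + 15 = 36
36 · 19 = 684 ≡ 18 (mod 37)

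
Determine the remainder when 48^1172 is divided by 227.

By square-and-multiply:
1172 in binary is 10010010100, i.e. 1172 = 1024 + 128 + 16 + 4.
48^1 ≡ 48 (mod 227)
48^2 ≡ 48^2 = 2304 ≡ 34 (mod 227)
48^4 ≡ 34^2 = 1156 ≡ 21 (mod 227)
48^8 ≡ 21^2 = 441 ≡ 214 (mod 227)
48^16 ≡ 214^2 = 45796 ≡ 169 (mod 227)
48^32 ≡ 169^2 = 28561 ≡ 186 (mod 227)
48^64 ≡ 186^2 = 34596 ≡ 92 (mod 227)
48^128 ≡ 92^2 = 8464 ≡ 65 (mod 227)
48^256 ≡ 65^2 = 4225 ≡ 139 (mod 227)
48^512 ≡ 139^2 = 19321 ≡ 26 (mod 227)
48^1024 ≡ 26^2 = 676 ≡ 222 (mod 227)
48^1172 = 48^1024 * 48^128 * 48^16 * 48^4 ≡ 222 * 65 * 169 * 21 (mod 227).
Accumulate the product:
222 * 65 = 14430 ≡ 129
129 * 169 = 21801 ≡ 9
9 * 21 = 189

189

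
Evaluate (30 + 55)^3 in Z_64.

45

30 + 55 = 85 ≡ 21 (mod 64)
(21)^3 ≡ 45 (mod 64)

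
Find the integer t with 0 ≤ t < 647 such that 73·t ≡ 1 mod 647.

195

647 = 8×73 + 63
73 = 1×63 + 10
63 = 6×10 + 3
10 = 3×3 + 1
3 = 3×1 + 0
gcd(73, 647) = 1, so the inverse exists.
Back-substitute for 1:
1 = 1×10 − 3×3
  = −3×63 + 19×10
  = 19×73 − 22×63
  = −22×647 + 195×73
So 73⁻¹ ≡ 195 (mod 647).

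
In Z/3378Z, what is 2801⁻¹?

3378 = 1×2801 + 577
2801 = 4×577 + 493
577 = 1×493 + 84
493 = 5×84 + 73
84 = 1×73 + 11
73 = 6×11 + 7
11 = 1×7 + 4
7 = 1×4 + 3
4 = 1×3 + 1
3 = 3×1 + 0
gcd(2801, 3378) = 1, so the inverse exists.
Bézout: 1 = 767×3378 − 925×2801.
So 2801⁻¹ ≡ −925 ≡ 2453 (mod 3378).

2453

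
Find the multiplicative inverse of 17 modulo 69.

65

Run the extended Euclidean algorithm:
69 = 4·17 + 1
17 = 17·1 + 0
gcd(17, 69) = 1, so the inverse exists.
Bézout: 1 = 1·69 − 4·17.
So 17⁻¹ ≡ −4 ≡ 65 (mod 69).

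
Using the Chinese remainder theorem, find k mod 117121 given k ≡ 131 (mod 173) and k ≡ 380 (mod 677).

105315

173⁻¹ mod 677: 173·587 ≡ 1 (mod 677), so 173⁻¹ ≡ 587.
k = 131 + 173·((380 − 131)·587 mod 677) = 131 + 173·608 = 105315.
Check: 105315 mod 173 = 131, 105315 mod 677 = 380. ✓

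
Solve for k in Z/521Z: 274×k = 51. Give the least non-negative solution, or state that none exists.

gcd(274, 521) = 1, so a unique solution mod 521 exists.
274⁻¹ ≡ 386 (mod 521).
k ≡ 386×51 ≡ 409 (mod 521).

409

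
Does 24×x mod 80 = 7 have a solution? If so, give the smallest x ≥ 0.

no solution

gcd(24, 80) = 8, and 8 does not divide 7.
So the congruence has no solution.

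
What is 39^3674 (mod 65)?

26

39^1 ≡ 39 (mod 65)
39^2 ≡ 39^2 = 1521 ≡ 26 (mod 65)
39^4 ≡ 26^2 = 676 ≡ 26 (mod 65)
39^8 ≡ 26^2 = 676 ≡ 26 (mod 65)
39^16 ≡ 26^2 = 676 ≡ 26 (mod 65)
39^32 ≡ 26^2 = 676 ≡ 26 (mod 65)
39^64 ≡ 26^2 = 676 ≡ 26 (mod 65)
39^128 ≡ 26^2 = 676 ≡ 26 (mod 65)
39^256 ≡ 26^2 = 676 ≡ 26 (mod 65)
39^512 ≡ 26^2 = 676 ≡ 26 (mod 65)
39^1024 ≡ 26^2 = 676 ≡ 26 (mod 65)
39^2048 ≡ 26^2 = 676 ≡ 26 (mod 65)
39^3674 = 39^2048 · 39^1024 · 39^512 · 39^64 · 39^16 · 39^8 · 39^2 ≡ 26 · 26 · 26 · 26 · 26 · 26 · 26 (mod 65).
Accumulate the product:
26 · 26 = 676 ≡ 26
26 · 26 = 676 ≡ 26
26 · 26 = 676 ≡ 26
26 · 26 = 676 ≡ 26
26 · 26 = 676 ≡ 26
26 · 26 = 676 ≡ 26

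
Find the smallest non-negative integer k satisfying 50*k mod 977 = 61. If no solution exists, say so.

138

gcd(50, 977) = 1, so a unique solution mod 977 exists.
50⁻¹ ≡ 723 (mod 977).
k ≡ 723*61 ≡ 138 (mod 977).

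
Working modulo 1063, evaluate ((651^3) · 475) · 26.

(651)^3 ≡ 242 (mod 1063)
242 · 475 = 114950 ≡ 146 (mod 1063)
146 · 26 = 3796 ≡ 607 (mod 1063)

607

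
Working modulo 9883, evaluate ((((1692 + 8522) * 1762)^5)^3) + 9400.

3477

1692 + 8522 = 10214 ≡ 331 (mod 9883)
331 * 1762 = 583222 ≡ 125 (mod 9883)
(125)^5 ≡ 787 (mod 9883)
(787)^3 ≡ 3960 (mod 9883)
3960 + 9400 = 13360 ≡ 3477 (mod 9883)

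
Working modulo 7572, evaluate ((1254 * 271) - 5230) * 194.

5992

1254 * 271 = 339834 ≡ 6666 (mod 7572)
6666 - 5230 = 1436
1436 * 194 = 278584 ≡ 5992 (mod 7572)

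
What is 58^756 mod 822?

64

By square-and-multiply:
756 in binary is 1011110100, i.e. 756 = 512 + 128 + 64 + 32 + 16 + 4.
58^1 ≡ 58 (mod 822)
58^2 ≡ 58^2 = 3364 ≡ 76 (mod 822)
58^4 ≡ 76^2 = 5776 ≡ 22 (mod 822)
58^8 ≡ 22^2 = 484 (mod 822)
58^16 ≡ 484^2 = 234256 ≡ 808 (mod 822)
58^32 ≡ 808^2 = 652864 ≡ 196 (mod 822)
58^64 ≡ 196^2 = 38416 ≡ 604 (mod 822)
58^128 ≡ 604^2 = 364816 ≡ 670 (mod 822)
58^256 ≡ 670^2 = 448900 ≡ 88 (mod 822)
58^512 ≡ 88^2 = 7744 ≡ 346 (mod 822)
58^756 = 58^512 * 58^128 * 58^64 * 58^32 * 58^16 * 58^4 ≡ 346 * 670 * 604 * 196 * 808 * 22 (mod 822).
Accumulate the product:
346 * 670 = 231820 ≡ 16
16 * 604 = 9664 ≡ 622
622 * 196 = 121912 ≡ 256
256 * 808 = 206848 ≡ 526
526 * 22 = 11572 ≡ 64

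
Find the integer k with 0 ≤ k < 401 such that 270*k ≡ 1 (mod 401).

401 = 1×270 + 131
270 = 2×131 + 8
131 = 16×8 + 3
8 = 2×3 + 2
3 = 1×2 + 1
2 = 2×1 + 0
gcd(270, 401) = 1, so the inverse exists.
Bézout: 1 = 101×401 − 150×270.
So 270⁻¹ ≡ −150 ≡ 251 (mod 401).

251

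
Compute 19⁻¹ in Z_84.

31

84 = 4×19 + 8
19 = 2×8 + 3
8 = 2×3 + 2
3 = 1×2 + 1
2 = 2×1 + 0
gcd(19, 84) = 1, so the inverse exists.
Bézout: 1 = −7×84 + 31×19.
So 19⁻¹ ≡ 31 (mod 84).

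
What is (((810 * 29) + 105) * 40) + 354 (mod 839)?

279

810 * 29 = 23490 ≡ 837 (mod 839)
837 + 105 = 942 ≡ 103 (mod 839)
103 * 40 = 4120 ≡ 764 (mod 839)
764 + 354 = 1118 ≡ 279 (mod 839)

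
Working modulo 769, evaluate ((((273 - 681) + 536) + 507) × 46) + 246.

273 - 681 = -408 ≡ 361 (mod 769)
361 + 536 = 897 ≡ 128 (mod 769)
128 + 507 = 635
635 × 46 = 29210 ≡ 757 (mod 769)
757 + 246 = 1003 ≡ 234 (mod 769)

234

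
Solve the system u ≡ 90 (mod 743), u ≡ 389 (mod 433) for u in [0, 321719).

743⁻¹ mod 433: 743×88 ≡ 1 (mod 433), so 743⁻¹ ≡ 88.
u = 90 + 743×((389 − 90)×88 mod 433) = 90 + 743×332 = 246766.

246766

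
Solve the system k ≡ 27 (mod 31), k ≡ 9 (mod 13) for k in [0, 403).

31⁻¹ mod 13: 31×8 ≡ 1 (mod 13), so 31⁻¹ ≡ 8.
k = 27 + 31×((9 − 27)×8 mod 13) = 27 + 31×12 = 399.

399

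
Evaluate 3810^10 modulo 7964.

Compute successive squares:
10 in binary is 1010, i.e. 10 = 8 + 2.
3810^1 ≡ 3810 (mod 7964)
3810^2 ≡ 3810^2 = 14516100 ≡ 5692 (mod 7964)
3810^4 ≡ 5692^2 = 32398864 ≡ 1312 (mod 7964)
3810^8 ≡ 1312^2 = 1721344 ≡ 1120 (mod 7964)
3810^10 = 3810^8 · 3810^2 ≡ 1120 · 5692 (mod 7964).
1120 · 5692 = 6375040 ≡ 3840 (mod 7964).

3840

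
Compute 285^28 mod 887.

472

28 in binary is 11100, i.e. 28 = 16 + 8 + 4.
285^1 ≡ 285 (mod 887)
285^2 ≡ 285^2 = 81225 ≡ 508 (mod 887)
285^4 ≡ 508^2 = 258064 ≡ 834 (mod 887)
285^8 ≡ 834^2 = 695556 ≡ 148 (mod 887)
285^16 ≡ 148^2 = 21904 ≡ 616 (mod 887)
285^28 = 285^16 · 285^8 · 285^4 ≡ 616 · 148 · 834 (mod 887).
Accumulate the product:
616 · 148 = 91168 ≡ 694
694 · 834 = 578796 ≡ 472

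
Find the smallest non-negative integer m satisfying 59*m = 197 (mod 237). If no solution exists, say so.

160

gcd(59, 237) = 1, so a unique solution mod 237 exists.
59⁻¹ ≡ 233 (mod 237).
m ≡ 233*197 ≡ 160 (mod 237).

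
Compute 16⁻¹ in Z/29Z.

29 = 1·16 + 13
16 = 1·13 + 3
13 = 4·3 + 1
3 = 3·1 + 0
gcd(16, 29) = 1, so the inverse exists.
Bézout: 1 = 5·29 − 9·16.
So 16⁻¹ ≡ −9 ≡ 20 (mod 29).

20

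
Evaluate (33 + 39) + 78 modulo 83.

33 + 39 = 72
72 + 78 = 150 ≡ 67 (mod 83)

67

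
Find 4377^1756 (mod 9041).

By square-and-multiply:
4377^1 ≡ 4377 (mod 9041)
4377^2 ≡ 4377^2 = 19158129 ≡ 250 (mod 9041)
4377^4 ≡ 250^2 = 62500 ≡ 8254 (mod 9041)
4377^8 ≡ 8254^2 = 68128516 ≡ 4581 (mod 9041)
4377^16 ≡ 4581^2 = 20985561 ≡ 1400 (mod 9041)
4377^32 ≡ 1400^2 = 1960000 ≡ 7144 (mod 9041)
4377^64 ≡ 7144^2 = 51036736 ≡ 291 (mod 9041)
4377^128 ≡ 291^2 = 84681 ≡ 3312 (mod 9041)
4377^256 ≡ 3312^2 = 10969344 ≡ 2611 (mod 9041)
4377^512 ≡ 2611^2 = 6817321 ≡ 407 (mod 9041)
4377^1024 ≡ 407^2 = 165649 ≡ 2911 (mod 9041)
4377^1756 = 4377^1024 × 4377^512 × 4377^128 × 4377^64 × 4377^16 × 4377^8 × 4377^4 ≡ 2911 × 407 × 3312 × 291 × 1400 × 4581 × 8254 (mod 9041).
Accumulate the product:
2911 × 407 = 1184777 ≡ 406
406 × 3312 = 1344672 ≡ 6604
6604 × 291 = 1921764 ≡ 5072
5072 × 1400 = 7100800 ≡ 3615
3615 × 4581 = 16560315 ≡ 6244
6244 × 8254 = 51537976 ≡ 4276

4276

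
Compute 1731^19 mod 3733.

2106

By square-and-multiply:
19 in binary is 10011, i.e. 19 = 16 + 2 + 1.
1731^1 ≡ 1731 (mod 3733)
1731^2 ≡ 1731^2 = 2996361 ≡ 2495 (mod 3733)
1731^4 ≡ 2495^2 = 6225025 ≡ 2114 (mod 3733)
1731^8 ≡ 2114^2 = 4468996 ≡ 595 (mod 3733)
1731^16 ≡ 595^2 = 354025 ≡ 3123 (mod 3733)
1731^19 = 1731^16 · 1731^2 · 1731^1 ≡ 3123 · 2495 · 1731 (mod 3733).
Accumulate the product:
3123 · 2495 = 7791885 ≡ 1114
1114 · 1731 = 1928334 ≡ 2106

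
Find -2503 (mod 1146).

935

-2503 = -3×1146 + 935, so -2503 ≡ 935 (mod 1146).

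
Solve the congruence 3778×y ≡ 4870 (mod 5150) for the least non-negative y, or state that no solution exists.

2365

gcd(3778, 5150) = 2, and 2 | 4870, so solutions exist.
Divide through by 2: 1889×y = 2435 (mod 2575).
1889⁻¹ ≡ 259 (mod 2575).
y ≡ 259×2435 ≡ 2365 (mod 2575).
The smallest non-negative solution is y = 2365.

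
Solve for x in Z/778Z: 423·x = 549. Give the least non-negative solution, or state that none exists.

gcd(423, 778) = 1, so a unique solution mod 778 exists.
423⁻¹ ≡ 103 (mod 778).
x ≡ 103·549 ≡ 531 (mod 778).

531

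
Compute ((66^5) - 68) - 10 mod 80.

18

(66)^5 ≡ 16 (mod 80)
16 - 68 = -52 ≡ 28 (mod 80)
28 - 10 = 18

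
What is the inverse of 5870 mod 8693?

2833

8693 = 1×5870 + 2823
5870 = 2×2823 + 224
2823 = 12×224 + 135
224 = 1×135 + 89
135 = 1×89 + 46
89 = 1×46 + 43
46 = 1×43 + 3
43 = 14×3 + 1
3 = 3×1 + 0
gcd(5870, 8693) = 1, so the inverse exists.
Bézout: 1 = −1913×8693 + 2833×5870.
So 5870⁻¹ ≡ 2833 (mod 8693).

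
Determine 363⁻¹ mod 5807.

5807 = 15*363 + 362
363 = 1*362 + 1
362 = 362*1 + 0
gcd(363, 5807) = 1, so the inverse exists.
Back-substitute for 1:
1 = 1*363 − 1*362
  = −1*5807 + 16*363
So 363⁻¹ ≡ 16 (mod 5807).

16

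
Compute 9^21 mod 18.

9

Using repeated squaring:
21 in binary is 10101, i.e. 21 = 16 + 4 + 1.
9^1 ≡ 9 (mod 18)
9^2 ≡ 9^2 = 81 ≡ 9 (mod 18)
9^4 ≡ 9^2 = 81 ≡ 9 (mod 18)
9^8 ≡ 9^2 = 81 ≡ 9 (mod 18)
9^16 ≡ 9^2 = 81 ≡ 9 (mod 18)
9^21 = 9^16 × 9^4 × 9^1 ≡ 9 × 9 × 9 (mod 18).
Accumulate the product:
9 × 9 = 81 ≡ 9
9 × 9 = 81 ≡ 9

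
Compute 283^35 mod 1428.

1195

283^1 ≡ 283 (mod 1428)
283^2 ≡ 283^2 = 80089 ≡ 121 (mod 1428)
283^4 ≡ 121^2 = 14641 ≡ 361 (mod 1428)
283^8 ≡ 361^2 = 130321 ≡ 373 (mod 1428)
283^16 ≡ 373^2 = 139129 ≡ 613 (mod 1428)
283^32 ≡ 613^2 = 375769 ≡ 205 (mod 1428)
283^35 = 283^32 × 283^2 × 283^1 ≡ 205 × 121 × 283 (mod 1428).
Accumulate the product:
205 × 121 = 24805 ≡ 529
529 × 283 = 149707 ≡ 1195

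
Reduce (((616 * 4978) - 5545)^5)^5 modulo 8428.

3415

616 * 4978 = 3066448 ≡ 7084 (mod 8428)
7084 - 5545 = 1539
(1539)^5 ≡ 3387 (mod 8428)
(3387)^5 ≡ 3415 (mod 8428)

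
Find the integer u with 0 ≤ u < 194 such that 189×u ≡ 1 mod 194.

155

By the extended Euclidean algorithm:
194 = 1×189 + 5
189 = 37×5 + 4
5 = 1×4 + 1
4 = 4×1 + 0
gcd(189, 194) = 1, so the inverse exists.
Back-substitute for 1:
1 = 1×5 − 1×4
  = −1×189 + 38×5
  = 38×194 − 39×189
So 189⁻¹ ≡ −39 ≡ 155 (mod 194).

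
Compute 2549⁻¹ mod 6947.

6947 = 2·2549 + 1849
2549 = 1·1849 + 700
1849 = 2·700 + 449
700 = 1·449 + 251
449 = 1·251 + 198
251 = 1·198 + 53
198 = 3·53 + 39
53 = 1·39 + 14
39 = 2·14 + 11
14 = 1·11 + 3
11 = 3·3 + 2
3 = 1·2 + 1
2 = 2·1 + 0
gcd(2549, 6947) = 1, so the inverse exists.
Back-substitute for 1:
1 = 1·3 − 1·2
  = −1·11 + 4·3
  = 4·14 − 5·11
  = −5·39 + 14·14
  = 14·53 − 19·39
  = −19·198 + 71·53
  = 71·251 − 90·198
  = −90·449 + 161·251
  = 161·700 − 251·449
  = −251·1849 + 663·700
  = 663·2549 − 914·1849
  = −914·6947 + 2491·2549
So 2549⁻¹ ≡ 2491 (mod 6947).

2491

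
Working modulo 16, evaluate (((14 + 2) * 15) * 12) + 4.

4

14 + 2 = 16 ≡ 0 (mod 16)
0 * 15 = 0
0 * 12 = 0
0 + 4 = 4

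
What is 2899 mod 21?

1

2899 = 138×21 + 1, so 2899 ≡ 1 (mod 21).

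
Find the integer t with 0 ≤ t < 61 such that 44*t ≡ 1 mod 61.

61 = 1×44 + 17
44 = 2×17 + 10
17 = 1×10 + 7
10 = 1×7 + 3
7 = 2×3 + 1
3 = 3×1 + 0
gcd(44, 61) = 1, so the inverse exists.
Bézout: 1 = 13×61 − 18×44.
So 44⁻¹ ≡ −18 ≡ 43 (mod 61).

43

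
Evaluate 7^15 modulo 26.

5

7^1 ≡ 7 (mod 26)
7^2 ≡ 7^2 = 49 ≡ 23 (mod 26)
7^4 ≡ 23^2 = 529 ≡ 9 (mod 26)
7^8 ≡ 9^2 = 81 ≡ 3 (mod 26)
7^15 = 7^8 * 7^4 * 7^2 * 7^1 ≡ 3 * 9 * 23 * 7 (mod 26).
Accumulate the product:
3 * 9 = 27 ≡ 1
1 * 23 = 23
23 * 7 = 161 ≡ 5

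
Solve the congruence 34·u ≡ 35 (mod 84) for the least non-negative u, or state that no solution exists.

gcd(34, 84) = 2, and 2 does not divide 35.
So the congruence has no solution.

no solution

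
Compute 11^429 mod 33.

429 in binary is 110101101, i.e. 429 = 256 + 128 + 32 + 8 + 4 + 1.
11^1 ≡ 11 (mod 33)
11^2 ≡ 11^2 = 121 ≡ 22 (mod 33)
11^4 ≡ 22^2 = 484 ≡ 22 (mod 33)
11^8 ≡ 22^2 = 484 ≡ 22 (mod 33)
11^16 ≡ 22^2 = 484 ≡ 22 (mod 33)
11^32 ≡ 22^2 = 484 ≡ 22 (mod 33)
11^64 ≡ 22^2 = 484 ≡ 22 (mod 33)
11^128 ≡ 22^2 = 484 ≡ 22 (mod 33)
11^256 ≡ 22^2 = 484 ≡ 22 (mod 33)
11^429 = 11^256 * 11^128 * 11^32 * 11^8 * 11^4 * 11^1 ≡ 22 * 22 * 22 * 22 * 22 * 11 (mod 33).
Accumulate the product:
22 * 22 = 484 ≡ 22
22 * 22 = 484 ≡ 22
22 * 22 = 484 ≡ 22
22 * 22 = 484 ≡ 22
22 * 11 = 242 ≡ 11

11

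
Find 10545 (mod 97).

69

10545 = 108×97 + 69, so 10545 ≡ 69 (mod 97).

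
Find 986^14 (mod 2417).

14 in binary is 1110, i.e. 14 = 8 + 4 + 2.
986^1 ≡ 986 (mod 2417)
986^2 ≡ 986^2 = 972196 ≡ 562 (mod 2417)
986^4 ≡ 562^2 = 315844 ≡ 1634 (mod 2417)
986^8 ≡ 1634^2 = 2669956 ≡ 1588 (mod 2417)
986^14 = 986^8 · 986^4 · 986^2 ≡ 1588 · 1634 · 562 (mod 2417).
Accumulate the product:
1588 · 1634 = 2594792 ≡ 1351
1351 · 562 = 759262 ≡ 324

324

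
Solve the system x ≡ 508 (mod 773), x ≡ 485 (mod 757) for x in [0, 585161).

401695

773⁻¹ mod 757: 773×142 ≡ 1 (mod 757), so 773⁻¹ ≡ 142.
x = 508 + 773×((485 − 508)×142 mod 757) = 508 + 773×519 = 401695.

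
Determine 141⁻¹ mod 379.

336

379 = 2*141 + 97
141 = 1*97 + 44
97 = 2*44 + 9
44 = 4*9 + 8
9 = 1*8 + 1
8 = 8*1 + 0
gcd(141, 379) = 1, so the inverse exists.
Bézout: 1 = 16*379 − 43*141.
So 141⁻¹ ≡ −43 ≡ 336 (mod 379).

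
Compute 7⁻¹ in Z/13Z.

By the extended Euclidean algorithm:
13 = 1·7 + 6
7 = 1·6 + 1
6 = 6·1 + 0
gcd(7, 13) = 1, so the inverse exists.
Back-substitute for 1:
1 = 1·7 − 1·6
  = −1·13 + 2·7
So 7⁻¹ ≡ 2 (mod 13).

2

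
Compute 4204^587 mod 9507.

3325

4204^1 ≡ 4204 (mod 9507)
4204^2 ≡ 4204^2 = 17673616 ≡ 103 (mod 9507)
4204^4 ≡ 103^2 = 10609 ≡ 1102 (mod 9507)
4204^8 ≡ 1102^2 = 1214404 ≡ 7015 (mod 9507)
4204^16 ≡ 7015^2 = 49210225 ≡ 1993 (mod 9507)
4204^32 ≡ 1993^2 = 3972049 ≡ 7630 (mod 9507)
4204^64 ≡ 7630^2 = 58216900 ≡ 5539 (mod 9507)
4204^128 ≡ 5539^2 = 30680521 ≡ 1432 (mod 9507)
4204^256 ≡ 1432^2 = 2050624 ≡ 6619 (mod 9507)
4204^512 ≡ 6619^2 = 43811161 ≡ 2905 (mod 9507)
4204^587 = 4204^512 × 4204^64 × 4204^8 × 4204^2 × 4204^1 ≡ 2905 × 5539 × 7015 × 103 × 4204 (mod 9507).
Accumulate the product:
2905 × 5539 = 16090795 ≡ 4951
4951 × 7015 = 34731265 ≡ 2194
2194 × 103 = 225982 ≡ 7321
7321 × 4204 = 30777484 ≡ 3325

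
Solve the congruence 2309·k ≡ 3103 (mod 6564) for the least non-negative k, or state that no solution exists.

6011

gcd(2309, 6564) = 1, so a unique solution mod 6564 exists.
2309⁻¹ ≡ 2405 (mod 6564).
k ≡ 2405·3103 ≡ 6011 (mod 6564).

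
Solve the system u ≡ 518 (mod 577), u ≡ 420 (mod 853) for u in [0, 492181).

446539

577⁻¹ mod 853: 577·819 ≡ 1 (mod 853), so 577⁻¹ ≡ 819.
u = 518 + 577·((420 − 518)·819 mod 853) = 518 + 577·773 = 446539.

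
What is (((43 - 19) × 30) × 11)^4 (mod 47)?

3

43 - 19 = 24
24 × 30 = 720 ≡ 15 (mod 47)
15 × 11 = 165 ≡ 24 (mod 47)
(24)^4 ≡ 3 (mod 47)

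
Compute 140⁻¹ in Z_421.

418

By the extended Euclidean algorithm:
421 = 3×140 + 1
140 = 140×1 + 0
gcd(140, 421) = 1, so the inverse exists.
Bézout: 1 = 1×421 − 3×140.
So 140⁻¹ ≡ −3 ≡ 418 (mod 421).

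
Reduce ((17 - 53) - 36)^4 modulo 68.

52

17 - 53 = -36 ≡ 32 (mod 68)
32 - 36 = -4 ≡ 64 (mod 68)
(64)^4 ≡ 52 (mod 68)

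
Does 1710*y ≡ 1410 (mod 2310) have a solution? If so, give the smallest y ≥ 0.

gcd(1710, 2310) = 30, and 30 | 1410, so solutions exist.
Divide through by 30: 57*y mod 77 = 47.
57⁻¹ ≡ 50 (mod 77).
y ≡ 50*47 ≡ 40 (mod 77).
The smallest non-negative solution is y = 40.

40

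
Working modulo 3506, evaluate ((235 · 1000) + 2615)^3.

235 · 1000 = 235000 ≡ 98 (mod 3506)
98 + 2615 = 2713
(2713)^3 ≡ 2159 (mod 3506)

2159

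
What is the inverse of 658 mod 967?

266

By the extended Euclidean algorithm:
967 = 1·658 + 309
658 = 2·309 + 40
309 = 7·40 + 29
40 = 1·29 + 11
29 = 2·11 + 7
11 = 1·7 + 4
7 = 1·4 + 3
4 = 1·3 + 1
3 = 3·1 + 0
gcd(658, 967) = 1, so the inverse exists.
Back-substitute for 1:
1 = 1·4 − 1·3
  = −1·7 + 2·4
  = 2·11 − 3·7
  = −3·29 + 8·11
  = 8·40 − 11·29
  = −11·309 + 85·40
  = 85·658 − 181·309
  = −181·967 + 266·658
So 658⁻¹ ≡ 266 (mod 967).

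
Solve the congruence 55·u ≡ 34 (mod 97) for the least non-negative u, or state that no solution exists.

50

gcd(55, 97) = 1, so a unique solution mod 97 exists.
55⁻¹ ≡ 30 (mod 97).
u ≡ 30·34 ≡ 50 (mod 97).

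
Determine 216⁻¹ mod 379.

379 = 1×216 + 163
216 = 1×163 + 53
163 = 3×53 + 4
53 = 13×4 + 1
4 = 4×1 + 0
gcd(216, 379) = 1, so the inverse exists.
Bézout: 1 = −53×379 + 93×216.
So 216⁻¹ ≡ 93 (mod 379).

93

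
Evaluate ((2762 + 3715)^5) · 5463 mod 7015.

2762 + 3715 = 6477
(6477)^5 ≡ 682 (mod 7015)
682 · 5463 = 3725766 ≡ 801 (mod 7015)

801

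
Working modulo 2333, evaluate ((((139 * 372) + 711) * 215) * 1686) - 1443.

735

139 * 372 = 51708 ≡ 382 (mod 2333)
382 + 711 = 1093
1093 * 215 = 234995 ≡ 1695 (mod 2333)
1695 * 1686 = 2857770 ≡ 2178 (mod 2333)
2178 - 1443 = 735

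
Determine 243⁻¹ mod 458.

Apply the Euclidean algorithm and back-substitute:
458 = 1·243 + 215
243 = 1·215 + 28
215 = 7·28 + 19
28 = 1·19 + 9
19 = 2·9 + 1
9 = 9·1 + 0
gcd(243, 458) = 1, so the inverse exists.
Back-substitute for 1:
1 = 1·19 − 2·9
  = −2·28 + 3·19
  = 3·215 − 23·28
  = −23·243 + 26·215
  = 26·458 − 49·243
So 243⁻¹ ≡ −49 ≡ 409 (mod 458).

409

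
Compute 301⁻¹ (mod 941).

Apply the Euclidean algorithm and back-substitute:
941 = 3·301 + 38
301 = 7·38 + 35
38 = 1·35 + 3
35 = 11·3 + 2
3 = 1·2 + 1
2 = 2·1 + 0
gcd(301, 941) = 1, so the inverse exists.
Bézout: 1 = 103·941 − 322·301.
So 301⁻¹ ≡ −322 ≡ 619 (mod 941).

619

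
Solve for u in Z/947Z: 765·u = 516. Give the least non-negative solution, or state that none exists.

684

gcd(765, 947) = 1, so a unique solution mod 947 exists.
765⁻¹ ≡ 640 (mod 947).
u ≡ 640·516 ≡ 684 (mod 947).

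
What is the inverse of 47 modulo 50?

33

Apply the Euclidean algorithm and back-substitute:
50 = 1·47 + 3
47 = 15·3 + 2
3 = 1·2 + 1
2 = 2·1 + 0
gcd(47, 50) = 1, so the inverse exists.
Back-substitute for 1:
1 = 1·3 − 1·2
  = −1·47 + 16·3
  = 16·50 − 17·47
So 47⁻¹ ≡ −17 ≡ 33 (mod 50).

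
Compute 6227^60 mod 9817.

60 in binary is 111100, i.e. 60 = 32 + 16 + 8 + 4.
6227^1 ≡ 6227 (mod 9817)
6227^2 ≡ 6227^2 = 38775529 ≡ 8196 (mod 9817)
6227^4 ≡ 8196^2 = 67174416 ≡ 6502 (mod 9817)
6227^8 ≡ 6502^2 = 42276004 ≡ 4002 (mod 9817)
6227^16 ≡ 4002^2 = 16016004 ≡ 4477 (mod 9817)
6227^32 ≡ 4477^2 = 20043529 ≡ 7032 (mod 9817)
6227^60 = 6227^32 · 6227^16 · 6227^8 · 6227^4 ≡ 7032 · 4477 · 4002 · 6502 (mod 9817).
Accumulate the product:
7032 · 4477 = 31482264 ≡ 8962
8962 · 4002 = 35865924 ≡ 4423
4423 · 6502 = 28758346 ≡ 4353

4353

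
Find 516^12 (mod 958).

154

Compute successive squares:
516^1 ≡ 516 (mod 958)
516^2 ≡ 516^2 = 266256 ≡ 890 (mod 958)
516^4 ≡ 890^2 = 792100 ≡ 792 (mod 958)
516^8 ≡ 792^2 = 627264 ≡ 732 (mod 958)
516^12 = 516^8 * 516^4 ≡ 732 * 792 (mod 958).
732 * 792 = 579744 ≡ 154 (mod 958).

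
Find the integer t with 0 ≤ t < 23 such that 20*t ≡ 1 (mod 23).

15

23 = 1*20 + 3
20 = 6*3 + 2
3 = 1*2 + 1
2 = 2*1 + 0
gcd(20, 23) = 1, so the inverse exists.
Bézout: 1 = 7*23 − 8*20.
So 20⁻¹ ≡ −8 ≡ 15 (mod 23).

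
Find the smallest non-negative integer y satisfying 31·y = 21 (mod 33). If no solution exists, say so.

gcd(31, 33) = 1, so a unique solution mod 33 exists.
31⁻¹ ≡ 16 (mod 33).
y ≡ 16·21 ≡ 6 (mod 33).

6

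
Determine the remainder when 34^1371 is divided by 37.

Using repeated squaring:
34^1 ≡ 34 (mod 37)
34^2 ≡ 34^2 = 1156 ≡ 9 (mod 37)
34^4 ≡ 9^2 = 81 ≡ 7 (mod 37)
34^8 ≡ 7^2 = 49 ≡ 12 (mod 37)
34^16 ≡ 12^2 = 144 ≡ 33 (mod 37)
34^32 ≡ 33^2 = 1089 ≡ 16 (mod 37)
34^64 ≡ 16^2 = 256 ≡ 34 (mod 37)
34^128 ≡ 34^2 = 1156 ≡ 9 (mod 37)
34^256 ≡ 9^2 = 81 ≡ 7 (mod 37)
34^512 ≡ 7^2 = 49 ≡ 12 (mod 37)
34^1024 ≡ 12^2 = 144 ≡ 33 (mod 37)
34^1371 = 34^1024 * 34^256 * 34^64 * 34^16 * 34^8 * 34^2 * 34^1 ≡ 33 * 7 * 34 * 33 * 12 * 9 * 34 (mod 37).
Accumulate the product:
33 * 7 = 231 ≡ 9
9 * 34 = 306 ≡ 10
10 * 33 = 330 ≡ 34
34 * 12 = 408 ≡ 1
1 * 9 = 9
9 * 34 = 306 ≡ 10

10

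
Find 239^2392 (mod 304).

49

2392 in binary is 100101011000, i.e. 2392 = 2048 + 256 + 64 + 16 + 8.
239^1 ≡ 239 (mod 304)
239^2 ≡ 239^2 = 57121 ≡ 273 (mod 304)
239^4 ≡ 273^2 = 74529 ≡ 49 (mod 304)
239^8 ≡ 49^2 = 2401 ≡ 273 (mod 304)
239^16 ≡ 273^2 = 74529 ≡ 49 (mod 304)
239^32 ≡ 49^2 = 2401 ≡ 273 (mod 304)
239^64 ≡ 273^2 = 74529 ≡ 49 (mod 304)
239^128 ≡ 49^2 = 2401 ≡ 273 (mod 304)
239^256 ≡ 273^2 = 74529 ≡ 49 (mod 304)
239^512 ≡ 49^2 = 2401 ≡ 273 (mod 304)
239^1024 ≡ 273^2 = 74529 ≡ 49 (mod 304)
239^2048 ≡ 49^2 = 2401 ≡ 273 (mod 304)
239^2392 = 239^2048 · 239^256 · 239^64 · 239^16 · 239^8 ≡ 273 · 49 · 49 · 49 · 273 (mod 304).
Accumulate the product:
273 · 49 = 13377 ≡ 1
1 · 49 = 49
49 · 49 = 2401 ≡ 273
273 · 273 = 74529 ≡ 49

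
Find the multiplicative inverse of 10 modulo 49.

5

Apply the Euclidean algorithm and back-substitute:
49 = 4·10 + 9
10 = 1·9 + 1
9 = 9·1 + 0
gcd(10, 49) = 1, so the inverse exists.
Bézout: 1 = −1·49 + 5·10.
So 10⁻¹ ≡ 5 (mod 49).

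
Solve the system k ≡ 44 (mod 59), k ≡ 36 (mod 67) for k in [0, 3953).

103

59⁻¹ mod 67: 59*25 ≡ 1 (mod 67), so 59⁻¹ ≡ 25.
k = 44 + 59*((36 − 44)*25 mod 67) = 44 + 59*1 = 103.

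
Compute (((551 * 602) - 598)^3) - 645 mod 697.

551 * 602 = 331702 ≡ 627 (mod 697)
627 - 598 = 29
(29)^3 ≡ 691 (mod 697)
691 - 645 = 46

46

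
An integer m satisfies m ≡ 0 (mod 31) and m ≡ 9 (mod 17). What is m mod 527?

31⁻¹ mod 17: 31·11 ≡ 1 (mod 17), so 31⁻¹ ≡ 11.
m = 0 + 31·((9 − 0)·11 mod 17) = 0 + 31·14 = 434.
Check: 434 mod 31 = 0, 434 mod 17 = 9. ✓

434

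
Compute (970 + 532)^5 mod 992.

970 + 532 = 1502 ≡ 510 (mod 992)
(510)^5 ≡ 160 (mod 992)

160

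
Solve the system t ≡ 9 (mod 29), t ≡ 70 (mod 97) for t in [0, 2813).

2010

29⁻¹ mod 97: 29*87 ≡ 1 (mod 97), so 29⁻¹ ≡ 87.
t = 9 + 29*((70 − 9)*87 mod 97) = 9 + 29*69 = 2010.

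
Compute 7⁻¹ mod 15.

15 = 2×7 + 1
7 = 7×1 + 0
gcd(7, 15) = 1, so the inverse exists.
Bézout: 1 = 1×15 − 2×7.
So 7⁻¹ ≡ −2 ≡ 13 (mod 15).

13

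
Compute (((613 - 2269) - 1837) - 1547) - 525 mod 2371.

1548

613 - 2269 = -1656 ≡ 715 (mod 2371)
715 - 1837 = -1122 ≡ 1249 (mod 2371)
1249 - 1547 = -298 ≡ 2073 (mod 2371)
2073 - 525 = 1548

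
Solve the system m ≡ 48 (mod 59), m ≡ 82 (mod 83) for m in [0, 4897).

2821

59⁻¹ mod 83: 59·38 ≡ 1 (mod 83), so 59⁻¹ ≡ 38.
m = 48 + 59·((82 − 48)·38 mod 83) = 48 + 59·47 = 2821.
Check: 2821 mod 59 = 48, 2821 mod 83 = 82. ✓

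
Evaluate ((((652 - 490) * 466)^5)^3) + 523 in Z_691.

193

652 - 490 = 162
162 * 466 = 75492 ≡ 173 (mod 691)
(173)^5 ≡ 608 (mod 691)
(608)^3 ≡ 361 (mod 691)
361 + 523 = 884 ≡ 193 (mod 691)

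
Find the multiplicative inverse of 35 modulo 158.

158 = 4×35 + 18
35 = 1×18 + 17
18 = 1×17 + 1
17 = 17×1 + 0
gcd(35, 158) = 1, so the inverse exists.
Back-substitute for 1:
1 = 1×18 − 1×17
  = −1×35 + 2×18
  = 2×158 − 9×35
So 35⁻¹ ≡ −9 ≡ 149 (mod 158).

149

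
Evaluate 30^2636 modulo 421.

Using repeated squaring:
2636 in binary is 101001001100, i.e. 2636 = 2048 + 512 + 64 + 8 + 4.
30^1 ≡ 30 (mod 421)
30^2 ≡ 30^2 = 900 ≡ 58 (mod 421)
30^4 ≡ 58^2 = 3364 ≡ 417 (mod 421)
30^8 ≡ 417^2 = 173889 ≡ 16 (mod 421)
30^16 ≡ 16^2 = 256 (mod 421)
30^32 ≡ 256^2 = 65536 ≡ 281 (mod 421)
30^64 ≡ 281^2 = 78961 ≡ 234 (mod 421)
30^128 ≡ 234^2 = 54756 ≡ 26 (mod 421)
30^256 ≡ 26^2 = 676 ≡ 255 (mod 421)
30^512 ≡ 255^2 = 65025 ≡ 191 (mod 421)
30^1024 ≡ 191^2 = 36481 ≡ 275 (mod 421)
30^2048 ≡ 275^2 = 75625 ≡ 266 (mod 421)
30^2636 = 30^2048 * 30^512 * 30^64 * 30^8 * 30^4 ≡ 266 * 191 * 234 * 16 * 417 (mod 421).
Accumulate the product:
266 * 191 = 50806 ≡ 286
286 * 234 = 66924 ≡ 406
406 * 16 = 6496 ≡ 181
181 * 417 = 75477 ≡ 118

118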